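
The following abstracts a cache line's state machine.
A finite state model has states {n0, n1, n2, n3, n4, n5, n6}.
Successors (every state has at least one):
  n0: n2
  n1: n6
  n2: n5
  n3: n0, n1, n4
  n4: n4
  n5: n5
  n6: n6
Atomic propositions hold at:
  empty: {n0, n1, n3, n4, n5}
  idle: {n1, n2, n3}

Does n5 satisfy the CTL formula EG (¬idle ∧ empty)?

Yes

Sat(¬idle) = {n0, n4, n5, n6}
Sat(¬idle ∧ empty) = {n0, n4, n5}
EG (¬idle ∧ empty): greatest fixpoint, start Z0 = {n0, n4, n5}, keep only states in Sat with some successor in Z. Z1 = {n4, n5}; fixed.
Sat(EG (¬idle ∧ empty)) = {n4, n5}
n5 ∈ Sat(EG (¬idle ∧ empty)) = {n4, n5}, so the formula holds at n5.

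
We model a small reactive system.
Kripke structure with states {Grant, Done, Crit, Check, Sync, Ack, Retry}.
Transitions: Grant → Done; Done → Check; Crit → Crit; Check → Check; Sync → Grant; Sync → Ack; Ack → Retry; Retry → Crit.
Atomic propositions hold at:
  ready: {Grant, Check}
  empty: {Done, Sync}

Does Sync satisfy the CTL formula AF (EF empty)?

Yes

EF empty: least fixpoint, start Z0 = {Done, Sync}, add states with some successor in Z. Z1 = {Grant, Done, Sync}; fixed.
Sat(EF empty) = {Grant, Done, Sync}
AF (EF empty): least fixpoint, start Z0 = {Grant, Done, Sync}, add states with every successor in Z. Already a fixed point.
Sat(AF (EF empty)) = {Grant, Done, Sync}
Sync ∈ Sat(AF (EF empty)) = {Grant, Done, Sync}, so the formula holds at Sync.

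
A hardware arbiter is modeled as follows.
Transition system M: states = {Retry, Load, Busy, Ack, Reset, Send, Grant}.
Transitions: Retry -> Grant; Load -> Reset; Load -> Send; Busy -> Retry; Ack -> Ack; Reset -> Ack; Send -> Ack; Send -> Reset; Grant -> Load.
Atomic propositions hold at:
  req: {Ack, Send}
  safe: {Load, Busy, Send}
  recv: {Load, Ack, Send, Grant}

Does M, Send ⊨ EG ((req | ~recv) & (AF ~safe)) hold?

Sat(~recv) = {Retry, Busy, Reset}
Sat(req | ~recv) = {Retry, Busy, Ack, Reset, Send}
Sat(~safe) = {Retry, Ack, Reset, Grant}
AF ~safe: least fixpoint, start Z0 = {Retry, Ack, Reset, Grant}, add states with every successor in Z. Z1 = {Retry, Busy, Ack, Reset, Send, Grant}; Z2 = {Retry, Load, Busy, Ack, Reset, Send, Grant}; fixed.
Sat(AF ~safe) = {Retry, Load, Busy, Ack, Reset, Send, Grant}
Sat((req | ~recv) & (AF ~safe)) = {Retry, Busy, Ack, Reset, Send}
EG ((req | ~recv) & (AF ~safe)): greatest fixpoint, start Z0 = {Retry, Busy, Ack, Reset, Send}, keep only states in Sat with some successor in Z. Z1 = {Busy, Ack, Reset, Send}; Z2 = {Ack, Reset, Send}; fixed.
Sat(EG ((req | ~recv) & (AF ~safe))) = {Ack, Reset, Send}
Send ∈ Sat(EG ((req | ~recv) & (AF ~safe))) = {Ack, Reset, Send}, so the formula holds at Send.

Yes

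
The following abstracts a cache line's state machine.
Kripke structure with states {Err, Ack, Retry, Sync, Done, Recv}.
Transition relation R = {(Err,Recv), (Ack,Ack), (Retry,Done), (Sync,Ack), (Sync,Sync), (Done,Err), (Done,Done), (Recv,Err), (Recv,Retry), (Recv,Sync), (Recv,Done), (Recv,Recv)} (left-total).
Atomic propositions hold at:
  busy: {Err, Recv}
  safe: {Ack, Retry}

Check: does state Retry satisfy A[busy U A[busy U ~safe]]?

Sat(~safe) = {Err, Sync, Done, Recv}
A[busy U ~safe]: least fixpoint, start Z0 = Sat(~safe) = {Err, Sync, Done, Recv}, add states in Sat(busy) with every successor in Z. Already a fixed point.
Sat(A[busy U ~safe]) = {Err, Sync, Done, Recv}
A[busy U A[busy U ~safe]]: least fixpoint, start Z0 = Sat(A[busy U ~safe]) = {Err, Sync, Done, Recv}, add states in Sat(busy) with every successor in Z. Already a fixed point.
Sat(A[busy U A[busy U ~safe]]) = {Err, Sync, Done, Recv}
Retry ∉ Sat(A[busy U A[busy U ~safe]]) = {Err, Sync, Done, Recv}, so the formula does not hold at Retry.

No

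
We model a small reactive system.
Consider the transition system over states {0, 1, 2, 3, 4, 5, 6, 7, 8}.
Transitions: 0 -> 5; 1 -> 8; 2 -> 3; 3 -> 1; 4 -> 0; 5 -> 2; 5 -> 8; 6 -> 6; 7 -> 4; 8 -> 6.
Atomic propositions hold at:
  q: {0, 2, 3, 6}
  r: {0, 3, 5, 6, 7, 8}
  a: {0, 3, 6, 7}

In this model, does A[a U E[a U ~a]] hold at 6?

No

Sat(~a) = {1, 2, 4, 5, 8}
E[a U ~a]: least fixpoint, start Z0 = Sat(~a) = {1, 2, 4, 5, 8}, add states in Sat(a) with some successor in Z. Z1 = {0, 1, 2, 3, 4, 5, 7, 8}; fixed.
Sat(E[a U ~a]) = {0, 1, 2, 3, 4, 5, 7, 8}
A[a U E[a U ~a]]: least fixpoint, start Z0 = Sat(E[a U ~a]) = {0, 1, 2, 3, 4, 5, 7, 8}, add states in Sat(a) with every successor in Z. Already a fixed point.
Sat(A[a U E[a U ~a]]) = {0, 1, 2, 3, 4, 5, 7, 8}
6 ∉ Sat(A[a U E[a U ~a]]) = {0, 1, 2, 3, 4, 5, 7, 8}, so the formula does not hold at 6.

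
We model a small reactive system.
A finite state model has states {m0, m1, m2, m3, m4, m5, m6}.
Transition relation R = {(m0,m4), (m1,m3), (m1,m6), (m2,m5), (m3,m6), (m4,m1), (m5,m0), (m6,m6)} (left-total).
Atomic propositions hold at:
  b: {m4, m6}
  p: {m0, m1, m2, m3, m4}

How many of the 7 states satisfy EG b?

1

EG b: greatest fixpoint, start Z0 = {m4, m6}, keep only states in Sat with some successor in Z. Z1 = {m6}; fixed.
Sat(EG b) = {m6}
|Sat(EG b)| = |{m6}| = 1.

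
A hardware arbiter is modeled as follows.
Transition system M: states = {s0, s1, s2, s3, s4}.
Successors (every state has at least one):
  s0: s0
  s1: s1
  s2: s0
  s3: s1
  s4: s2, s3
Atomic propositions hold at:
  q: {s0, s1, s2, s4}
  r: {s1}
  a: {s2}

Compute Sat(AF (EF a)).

EF a: least fixpoint, start Z0 = {s2}, add states with some successor in Z. Z1 = {s2, s4}; fixed.
Sat(EF a) = {s2, s4}
AF (EF a): least fixpoint, start Z0 = {s2, s4}, add states with every successor in Z. Already a fixed point.
Sat(AF (EF a)) = {s2, s4}

{s2, s4}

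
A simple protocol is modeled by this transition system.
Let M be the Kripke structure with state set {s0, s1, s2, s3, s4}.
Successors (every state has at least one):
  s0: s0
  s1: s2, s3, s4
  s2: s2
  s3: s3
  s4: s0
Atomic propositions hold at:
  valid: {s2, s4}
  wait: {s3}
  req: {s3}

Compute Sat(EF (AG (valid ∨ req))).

{s1, s2, s3}

Sat(valid ∨ req) = {s2, s3, s4}
AG (valid ∨ req): greatest fixpoint, start Z0 = {s2, s3, s4}, keep only states in Sat with every successor in Z. Z1 = {s2, s3}; fixed.
Sat(AG (valid ∨ req)) = {s2, s3}
EF (AG (valid ∨ req)): least fixpoint, start Z0 = {s2, s3}, add states with some successor in Z. Z1 = {s1, s2, s3}; fixed.
Sat(EF (AG (valid ∨ req))) = {s1, s2, s3}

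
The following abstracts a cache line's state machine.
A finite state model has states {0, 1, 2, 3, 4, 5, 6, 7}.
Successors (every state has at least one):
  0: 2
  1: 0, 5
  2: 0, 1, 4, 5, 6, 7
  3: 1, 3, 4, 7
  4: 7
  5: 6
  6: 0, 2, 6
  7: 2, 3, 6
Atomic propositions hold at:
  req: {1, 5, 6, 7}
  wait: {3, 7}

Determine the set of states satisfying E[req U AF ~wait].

{0, 1, 2, 4, 5, 6, 7}

Sat(~wait) = {0, 1, 2, 4, 5, 6}
AF ~wait: least fixpoint, start Z0 = {0, 1, 2, 4, 5, 6}, add states with every successor in Z. Already a fixed point.
Sat(AF ~wait) = {0, 1, 2, 4, 5, 6}
E[req U AF ~wait]: least fixpoint, start Z0 = Sat(AF ~wait) = {0, 1, 2, 4, 5, 6}, add states in Sat(req) with some successor in Z. Z1 = {0, 1, 2, 4, 5, 6, 7}; fixed.
Sat(E[req U AF ~wait]) = {0, 1, 2, 4, 5, 6, 7}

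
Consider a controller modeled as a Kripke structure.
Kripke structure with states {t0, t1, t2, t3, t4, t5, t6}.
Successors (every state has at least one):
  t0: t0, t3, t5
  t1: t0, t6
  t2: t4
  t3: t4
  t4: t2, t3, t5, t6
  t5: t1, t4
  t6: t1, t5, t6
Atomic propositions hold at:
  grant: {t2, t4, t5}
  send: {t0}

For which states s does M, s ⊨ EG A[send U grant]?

{t2, t4, t5}

A[send U grant]: least fixpoint, start Z0 = Sat(grant) = {t2, t4, t5}, add states in Sat(send) with every successor in Z. Already a fixed point.
Sat(A[send U grant]) = {t2, t4, t5}
EG A[send U grant]: greatest fixpoint, start Z0 = {t2, t4, t5}, keep only states in Sat with some successor in Z. Already a fixed point.
Sat(EG A[send U grant]) = {t2, t4, t5}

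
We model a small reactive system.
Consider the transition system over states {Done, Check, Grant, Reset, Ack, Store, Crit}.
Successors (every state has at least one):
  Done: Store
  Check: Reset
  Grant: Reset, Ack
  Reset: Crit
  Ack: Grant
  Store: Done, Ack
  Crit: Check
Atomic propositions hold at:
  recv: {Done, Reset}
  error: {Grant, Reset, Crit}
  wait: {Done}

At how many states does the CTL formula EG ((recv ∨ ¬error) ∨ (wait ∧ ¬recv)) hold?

2

Sat(¬error) = {Done, Check, Ack, Store}
Sat(recv ∨ ¬error) = {Done, Check, Reset, Ack, Store}
Sat(¬recv) = {Check, Grant, Ack, Store, Crit}
Sat(wait ∧ ¬recv) = ∅
Sat((recv ∨ ¬error) ∨ (wait ∧ ¬recv)) = {Done, Check, Reset, Ack, Store}
EG ((recv ∨ ¬error) ∨ (wait ∧ ¬recv)): greatest fixpoint, start Z0 = {Done, Check, Reset, Ack, Store}, keep only states in Sat with some successor in Z. Z1 = {Done, Check, Store}; Z2 = {Done, Store}; fixed.
Sat(EG ((recv ∨ ¬error) ∨ (wait ∧ ¬recv))) = {Done, Store}
|Sat(EG ((recv ∨ ¬error) ∨ (wait ∧ ¬recv)))| = |{Done, Store}| = 2.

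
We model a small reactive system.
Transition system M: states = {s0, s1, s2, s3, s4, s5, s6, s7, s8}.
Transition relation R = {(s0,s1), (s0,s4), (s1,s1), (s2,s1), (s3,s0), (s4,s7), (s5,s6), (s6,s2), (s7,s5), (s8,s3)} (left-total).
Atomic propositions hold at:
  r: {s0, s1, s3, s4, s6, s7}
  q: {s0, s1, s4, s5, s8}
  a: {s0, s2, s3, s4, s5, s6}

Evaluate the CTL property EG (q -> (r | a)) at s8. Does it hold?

Sat(r | a) = {s0, s1, s2, s3, s4, s5, s6, s7}
Sat(q -> (r | a)) = {s0, s1, s2, s3, s4, s5, s6, s7}
EG (q -> (r | a)): greatest fixpoint, start Z0 = {s0, s1, s2, s3, s4, s5, s6, s7}, keep only states in Sat with some successor in Z. Already a fixed point.
Sat(EG (q -> (r | a))) = {s0, s1, s2, s3, s4, s5, s6, s7}
s8 ∉ Sat(EG (q -> (r | a))) = {s0, s1, s2, s3, s4, s5, s6, s7}, so the formula does not hold at s8.

No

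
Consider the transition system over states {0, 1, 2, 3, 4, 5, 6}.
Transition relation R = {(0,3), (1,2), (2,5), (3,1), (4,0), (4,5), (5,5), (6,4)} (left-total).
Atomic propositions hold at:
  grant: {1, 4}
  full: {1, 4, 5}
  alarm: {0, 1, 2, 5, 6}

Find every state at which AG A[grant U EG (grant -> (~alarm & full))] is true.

Sat(~alarm) = {3, 4}
Sat(~alarm & full) = {4}
Sat(grant -> (~alarm & full)) = {0, 2, 3, 4, 5, 6}
EG (grant -> (~alarm & full)): greatest fixpoint, start Z0 = {0, 2, 3, 4, 5, 6}, keep only states in Sat with some successor in Z. Z1 = {0, 2, 4, 5, 6}; Z2 = {2, 4, 5, 6}; fixed.
Sat(EG (grant -> (~alarm & full))) = {2, 4, 5, 6}
A[grant U EG (grant -> (~alarm & full))]: least fixpoint, start Z0 = Sat(EG (grant -> (~alarm & full))) = {2, 4, 5, 6}, add states in Sat(grant) with every successor in Z. Z1 = {1, 2, 4, 5, 6}; fixed.
Sat(A[grant U EG (grant -> (~alarm & full))]) = {1, 2, 4, 5, 6}
AG A[grant U EG (grant -> (~alarm & full))]: greatest fixpoint, start Z0 = {1, 2, 4, 5, 6}, keep only states in Sat with every successor in Z. Z1 = {1, 2, 5, 6}; Z2 = {1, 2, 5}; fixed.
Sat(AG A[grant U EG (grant -> (~alarm & full))]) = {1, 2, 5}

{1, 2, 5}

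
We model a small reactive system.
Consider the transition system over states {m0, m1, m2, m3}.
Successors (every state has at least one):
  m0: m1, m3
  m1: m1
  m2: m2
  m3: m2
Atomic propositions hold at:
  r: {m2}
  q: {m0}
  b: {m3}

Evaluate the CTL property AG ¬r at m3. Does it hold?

No

Sat(¬r) = {m0, m1, m3}
AG ¬r: greatest fixpoint, start Z0 = {m0, m1, m3}, keep only states in Sat with every successor in Z. Z1 = {m0, m1}; Z2 = {m1}; fixed.
Sat(AG ¬r) = {m1}
m3 ∉ Sat(AG ¬r) = {m1}, so the formula does not hold at m3.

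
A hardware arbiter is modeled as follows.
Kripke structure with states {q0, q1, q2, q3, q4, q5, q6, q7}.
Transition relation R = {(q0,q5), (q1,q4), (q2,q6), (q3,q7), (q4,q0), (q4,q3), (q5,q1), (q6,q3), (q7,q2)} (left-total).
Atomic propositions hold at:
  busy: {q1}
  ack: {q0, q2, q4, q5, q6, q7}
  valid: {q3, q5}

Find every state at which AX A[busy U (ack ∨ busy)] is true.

Sat(ack ∨ busy) = {q0, q1, q2, q4, q5, q6, q7}
A[busy U (ack ∨ busy)]: least fixpoint, start Z0 = Sat((ack ∨ busy)) = {q0, q1, q2, q4, q5, q6, q7}, add states in Sat(busy) with every successor in Z. Already a fixed point.
Sat(A[busy U (ack ∨ busy)]) = {q0, q1, q2, q4, q5, q6, q7}
Sat(AX A[busy U (ack ∨ busy)]) = {s : every successor in {q0, q1, q2, q4, q5, q6, q7}} = {q0, q1, q2, q3, q5, q7}

{q0, q1, q2, q3, q5, q7}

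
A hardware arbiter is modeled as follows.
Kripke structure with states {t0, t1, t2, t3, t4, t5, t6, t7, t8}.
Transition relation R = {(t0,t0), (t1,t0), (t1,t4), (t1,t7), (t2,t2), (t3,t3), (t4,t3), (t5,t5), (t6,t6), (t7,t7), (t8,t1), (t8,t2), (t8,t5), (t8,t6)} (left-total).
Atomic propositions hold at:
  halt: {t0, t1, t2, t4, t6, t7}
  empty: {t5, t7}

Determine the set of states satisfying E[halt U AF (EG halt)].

{t0, t1, t2, t6, t7}

EG halt: greatest fixpoint, start Z0 = {t0, t1, t2, t4, t6, t7}, keep only states in Sat with some successor in Z. Z1 = {t0, t1, t2, t6, t7}; fixed.
Sat(EG halt) = {t0, t1, t2, t6, t7}
AF (EG halt): least fixpoint, start Z0 = {t0, t1, t2, t6, t7}, add states with every successor in Z. Already a fixed point.
Sat(AF (EG halt)) = {t0, t1, t2, t6, t7}
E[halt U AF (EG halt)]: least fixpoint, start Z0 = Sat(AF (EG halt)) = {t0, t1, t2, t6, t7}, add states in Sat(halt) with some successor in Z. Already a fixed point.
Sat(E[halt U AF (EG halt)]) = {t0, t1, t2, t6, t7}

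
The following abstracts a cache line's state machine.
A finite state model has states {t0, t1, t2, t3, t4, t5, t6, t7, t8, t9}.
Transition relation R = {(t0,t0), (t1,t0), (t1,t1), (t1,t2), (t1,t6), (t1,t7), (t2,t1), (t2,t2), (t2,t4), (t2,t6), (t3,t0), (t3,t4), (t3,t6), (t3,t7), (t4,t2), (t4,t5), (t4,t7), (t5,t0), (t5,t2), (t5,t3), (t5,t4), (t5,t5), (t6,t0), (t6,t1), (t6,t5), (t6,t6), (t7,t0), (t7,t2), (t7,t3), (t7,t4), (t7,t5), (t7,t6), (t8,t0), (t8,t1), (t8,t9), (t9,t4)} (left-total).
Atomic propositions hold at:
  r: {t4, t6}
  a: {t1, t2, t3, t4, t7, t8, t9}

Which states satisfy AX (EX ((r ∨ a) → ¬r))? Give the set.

{t0, t1, t2, t3, t4, t5, t6, t7, t9}

Sat(r ∨ a) = {t1, t2, t3, t4, t6, t7, t8, t9}
Sat(¬r) = {t0, t1, t2, t3, t5, t7, t8, t9}
Sat((r ∨ a) → ¬r) = {t0, t1, t2, t3, t5, t7, t8, t9}
Sat(EX ((r ∨ a) → ¬r)) = {s : some successor in {t0, t1, t2, t3, t5, t7, t8, t9}} = {t0, t1, t2, t3, t4, t5, t6, t7, t8}
Sat(AX (EX ((r ∨ a) → ¬r))) = {s : every successor in {t0, t1, t2, t3, t4, t5, t6, t7, t8}} = {t0, t1, t2, t3, t4, t5, t6, t7, t9}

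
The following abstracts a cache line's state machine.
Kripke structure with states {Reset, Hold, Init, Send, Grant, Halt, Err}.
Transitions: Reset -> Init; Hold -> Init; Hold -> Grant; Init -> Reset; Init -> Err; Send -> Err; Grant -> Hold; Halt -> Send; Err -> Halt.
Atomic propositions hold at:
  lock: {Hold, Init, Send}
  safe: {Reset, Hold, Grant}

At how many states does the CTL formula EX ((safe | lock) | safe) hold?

5

Sat(safe | lock) = {Reset, Hold, Init, Send, Grant}
Sat((safe | lock) | safe) = {Reset, Hold, Init, Send, Grant}
Sat(EX ((safe | lock) | safe)) = {s : some successor in {Reset, Hold, Init, Send, Grant}} = {Reset, Hold, Init, Grant, Halt}
|Sat(EX ((safe | lock) | safe))| = |{Reset, Hold, Init, Grant, Halt}| = 5.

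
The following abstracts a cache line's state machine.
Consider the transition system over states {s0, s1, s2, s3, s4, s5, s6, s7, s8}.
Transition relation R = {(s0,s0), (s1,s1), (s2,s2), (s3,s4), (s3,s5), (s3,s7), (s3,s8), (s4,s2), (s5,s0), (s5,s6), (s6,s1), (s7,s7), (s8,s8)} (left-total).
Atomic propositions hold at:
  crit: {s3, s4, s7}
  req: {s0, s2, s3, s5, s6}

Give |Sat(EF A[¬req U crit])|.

3

Sat(¬req) = {s1, s4, s7, s8}
A[¬req U crit]: least fixpoint, start Z0 = Sat(crit) = {s3, s4, s7}, add states in Sat(¬req) with every successor in Z. Already a fixed point.
Sat(A[¬req U crit]) = {s3, s4, s7}
EF A[¬req U crit]: least fixpoint, start Z0 = {s3, s4, s7}, add states with some successor in Z. Already a fixed point.
Sat(EF A[¬req U crit]) = {s3, s4, s7}
|Sat(EF A[¬req U crit])| = |{s3, s4, s7}| = 3.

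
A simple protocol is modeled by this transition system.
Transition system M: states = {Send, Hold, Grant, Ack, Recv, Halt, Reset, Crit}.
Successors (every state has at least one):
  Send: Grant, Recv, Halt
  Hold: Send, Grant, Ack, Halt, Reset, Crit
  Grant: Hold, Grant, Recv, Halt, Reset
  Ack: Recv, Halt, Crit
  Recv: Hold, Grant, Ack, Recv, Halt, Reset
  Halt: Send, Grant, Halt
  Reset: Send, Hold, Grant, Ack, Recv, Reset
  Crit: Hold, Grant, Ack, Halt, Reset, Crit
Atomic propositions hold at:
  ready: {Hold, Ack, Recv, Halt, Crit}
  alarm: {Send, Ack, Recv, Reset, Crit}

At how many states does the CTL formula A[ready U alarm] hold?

5

A[ready U alarm]: least fixpoint, start Z0 = Sat(alarm) = {Send, Ack, Recv, Reset, Crit}, add states in Sat(ready) with every successor in Z. Already a fixed point.
Sat(A[ready U alarm]) = {Send, Ack, Recv, Reset, Crit}
|Sat(A[ready U alarm])| = |{Send, Ack, Recv, Reset, Crit}| = 5.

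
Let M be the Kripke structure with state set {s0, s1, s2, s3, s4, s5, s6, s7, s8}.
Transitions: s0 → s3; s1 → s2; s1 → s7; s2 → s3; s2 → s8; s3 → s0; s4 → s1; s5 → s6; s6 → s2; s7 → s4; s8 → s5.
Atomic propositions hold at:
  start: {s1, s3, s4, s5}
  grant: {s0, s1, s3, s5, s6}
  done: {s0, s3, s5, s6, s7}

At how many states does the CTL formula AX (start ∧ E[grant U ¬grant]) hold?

Sat(¬grant) = {s2, s4, s7, s8}
E[grant U ¬grant]: least fixpoint, start Z0 = Sat(¬grant) = {s2, s4, s7, s8}, add states in Sat(grant) with some successor in Z. Z1 = {s1, s2, s4, s6, s7, s8}; Z2 = {s1, s2, s4, s5, s6, s7, s8}; fixed.
Sat(E[grant U ¬grant]) = {s1, s2, s4, s5, s6, s7, s8}
Sat(start ∧ E[grant U ¬grant]) = {s1, s4, s5}
Sat(AX (start ∧ E[grant U ¬grant])) = {s : every successor in {s1, s4, s5}} = {s4, s7, s8}
|Sat(AX (start ∧ E[grant U ¬grant]))| = |{s4, s7, s8}| = 3.

3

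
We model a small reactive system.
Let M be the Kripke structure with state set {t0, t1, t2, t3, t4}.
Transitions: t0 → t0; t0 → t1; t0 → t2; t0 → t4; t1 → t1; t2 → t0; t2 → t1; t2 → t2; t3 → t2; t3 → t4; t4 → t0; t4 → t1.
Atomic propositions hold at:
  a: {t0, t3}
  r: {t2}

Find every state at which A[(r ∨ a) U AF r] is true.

Sat(r ∨ a) = {t0, t2, t3}
AF r: least fixpoint, start Z0 = {t2}, add states with every successor in Z. Already a fixed point.
Sat(AF r) = {t2}
A[(r ∨ a) U AF r]: least fixpoint, start Z0 = Sat(AF r) = {t2}, add states in Sat(r ∨ a) with every successor in Z. Already a fixed point.
Sat(A[(r ∨ a) U AF r]) = {t2}

{t2}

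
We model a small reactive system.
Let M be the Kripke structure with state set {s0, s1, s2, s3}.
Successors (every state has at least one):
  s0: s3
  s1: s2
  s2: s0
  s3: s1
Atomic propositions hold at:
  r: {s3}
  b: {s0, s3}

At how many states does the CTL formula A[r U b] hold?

2

A[r U b]: least fixpoint, start Z0 = Sat(b) = {s0, s3}, add states in Sat(r) with every successor in Z. Already a fixed point.
Sat(A[r U b]) = {s0, s3}
|Sat(A[r U b])| = |{s0, s3}| = 2.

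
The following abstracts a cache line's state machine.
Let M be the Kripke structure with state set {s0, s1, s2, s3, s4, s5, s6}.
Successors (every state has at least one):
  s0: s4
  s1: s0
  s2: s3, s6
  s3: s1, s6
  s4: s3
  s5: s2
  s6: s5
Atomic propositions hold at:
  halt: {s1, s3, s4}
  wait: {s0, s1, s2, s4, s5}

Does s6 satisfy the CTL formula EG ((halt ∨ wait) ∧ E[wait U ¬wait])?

Sat(halt ∨ wait) = {s0, s1, s2, s3, s4, s5}
Sat(¬wait) = {s3, s6}
E[wait U ¬wait]: least fixpoint, start Z0 = Sat(¬wait) = {s3, s6}, add states in Sat(wait) with some successor in Z. Z1 = {s2, s3, s4, s6}; Z2 = {s0, s2, s3, s4, s5, s6}; Z3 = {s0, s1, s2, s3, s4, s5, s6}; fixed.
Sat(E[wait U ¬wait]) = {s0, s1, s2, s3, s4, s5, s6}
Sat((halt ∨ wait) ∧ E[wait U ¬wait]) = {s0, s1, s2, s3, s4, s5}
EG ((halt ∨ wait) ∧ E[wait U ¬wait]): greatest fixpoint, start Z0 = {s0, s1, s2, s3, s4, s5}, keep only states in Sat with some successor in Z. Already a fixed point.
Sat(EG ((halt ∨ wait) ∧ E[wait U ¬wait])) = {s0, s1, s2, s3, s4, s5}
s6 ∉ Sat(EG ((halt ∨ wait) ∧ E[wait U ¬wait])) = {s0, s1, s2, s3, s4, s5}, so the formula does not hold at s6.

No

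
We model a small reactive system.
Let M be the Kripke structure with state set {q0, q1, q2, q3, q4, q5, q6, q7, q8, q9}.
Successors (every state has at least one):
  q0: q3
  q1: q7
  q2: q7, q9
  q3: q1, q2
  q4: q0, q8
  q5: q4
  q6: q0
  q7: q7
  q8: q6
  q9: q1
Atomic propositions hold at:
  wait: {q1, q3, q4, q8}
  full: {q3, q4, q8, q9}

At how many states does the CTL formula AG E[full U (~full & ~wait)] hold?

1

Sat(~full) = {q0, q1, q2, q5, q6, q7}
Sat(~wait) = {q0, q2, q5, q6, q7, q9}
Sat(~full & ~wait) = {q0, q2, q5, q6, q7}
E[full U (~full & ~wait)]: least fixpoint, start Z0 = Sat((~full & ~wait)) = {q0, q2, q5, q6, q7}, add states in Sat(full) with some successor in Z. Z1 = {q0, q2, q3, q4, q5, q6, q7, q8}; fixed.
Sat(E[full U (~full & ~wait)]) = {q0, q2, q3, q4, q5, q6, q7, q8}
AG E[full U (~full & ~wait)]: greatest fixpoint, start Z0 = {q0, q2, q3, q4, q5, q6, q7, q8}, keep only states in Sat with every successor in Z. Z1 = {q0, q4, q5, q6, q7, q8}; Z2 = {q4, q5, q6, q7, q8}; Z3 = {q5, q7, q8}; Z4 = {q7}; fixed.
Sat(AG E[full U (~full & ~wait)]) = {q7}
|Sat(AG E[full U (~full & ~wait)])| = |{q7}| = 1.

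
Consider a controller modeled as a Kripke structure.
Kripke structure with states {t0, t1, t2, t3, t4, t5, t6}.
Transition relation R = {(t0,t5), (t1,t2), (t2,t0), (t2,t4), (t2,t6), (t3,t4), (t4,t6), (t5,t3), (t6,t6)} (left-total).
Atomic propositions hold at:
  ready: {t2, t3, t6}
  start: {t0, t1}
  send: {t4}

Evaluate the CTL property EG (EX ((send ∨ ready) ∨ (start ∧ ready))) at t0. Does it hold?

No

Sat(send ∨ ready) = {t2, t3, t4, t6}
Sat(start ∧ ready) = ∅
Sat((send ∨ ready) ∨ (start ∧ ready)) = {t2, t3, t4, t6}
Sat(EX ((send ∨ ready) ∨ (start ∧ ready))) = {s : some successor in {t2, t3, t4, t6}} = {t1, t2, t3, t4, t5, t6}
EG (EX ((send ∨ ready) ∨ (start ∧ ready))): greatest fixpoint, start Z0 = {t1, t2, t3, t4, t5, t6}, keep only states in Sat with some successor in Z. Already a fixed point.
Sat(EG (EX ((send ∨ ready) ∨ (start ∧ ready)))) = {t1, t2, t3, t4, t5, t6}
t0 ∉ Sat(EG (EX ((send ∨ ready) ∨ (start ∧ ready)))) = {t1, t2, t3, t4, t5, t6}, so the formula does not hold at t0.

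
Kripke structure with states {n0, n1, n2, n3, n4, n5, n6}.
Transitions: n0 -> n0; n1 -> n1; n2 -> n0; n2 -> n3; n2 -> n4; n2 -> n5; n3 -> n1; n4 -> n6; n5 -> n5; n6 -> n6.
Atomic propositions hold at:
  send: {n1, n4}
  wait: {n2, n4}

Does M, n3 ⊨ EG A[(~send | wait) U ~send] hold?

No

Sat(~send) = {n0, n2, n3, n5, n6}
Sat(~send | wait) = {n0, n2, n3, n4, n5, n6}
A[(~send | wait) U ~send]: least fixpoint, start Z0 = Sat(~send) = {n0, n2, n3, n5, n6}, add states in Sat(~send | wait) with every successor in Z. Z1 = {n0, n2, n3, n4, n5, n6}; fixed.
Sat(A[(~send | wait) U ~send]) = {n0, n2, n3, n4, n5, n6}
EG A[(~send | wait) U ~send]: greatest fixpoint, start Z0 = {n0, n2, n3, n4, n5, n6}, keep only states in Sat with some successor in Z. Z1 = {n0, n2, n4, n5, n6}; fixed.
Sat(EG A[(~send | wait) U ~send]) = {n0, n2, n4, n5, n6}
n3 ∉ Sat(EG A[(~send | wait) U ~send]) = {n0, n2, n4, n5, n6}, so the formula does not hold at n3.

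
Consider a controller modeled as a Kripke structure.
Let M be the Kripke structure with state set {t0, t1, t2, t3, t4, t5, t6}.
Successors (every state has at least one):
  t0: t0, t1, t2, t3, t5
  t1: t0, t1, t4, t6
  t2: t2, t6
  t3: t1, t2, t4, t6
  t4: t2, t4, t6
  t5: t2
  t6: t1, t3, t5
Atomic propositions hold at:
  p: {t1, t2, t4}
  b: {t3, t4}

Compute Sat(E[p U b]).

E[p U b]: least fixpoint, start Z0 = Sat(b) = {t3, t4}, add states in Sat(p) with some successor in Z. Z1 = {t1, t3, t4}; fixed.
Sat(E[p U b]) = {t1, t3, t4}

{t1, t3, t4}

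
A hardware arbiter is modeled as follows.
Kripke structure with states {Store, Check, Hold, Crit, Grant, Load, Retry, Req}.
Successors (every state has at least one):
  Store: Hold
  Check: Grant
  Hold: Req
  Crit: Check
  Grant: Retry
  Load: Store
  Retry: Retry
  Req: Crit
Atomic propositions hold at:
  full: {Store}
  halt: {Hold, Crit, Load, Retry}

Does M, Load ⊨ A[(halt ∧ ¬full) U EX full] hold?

Yes

Sat(¬full) = {Check, Hold, Crit, Grant, Load, Retry, Req}
Sat(halt ∧ ¬full) = {Hold, Crit, Load, Retry}
Sat(EX full) = {s : some successor in {Store}} = {Load}
A[(halt ∧ ¬full) U EX full]: least fixpoint, start Z0 = Sat(EX full) = {Load}, add states in Sat(halt ∧ ¬full) with every successor in Z. Already a fixed point.
Sat(A[(halt ∧ ¬full) U EX full]) = {Load}
Load ∈ Sat(A[(halt ∧ ¬full) U EX full]) = {Load}, so the formula holds at Load.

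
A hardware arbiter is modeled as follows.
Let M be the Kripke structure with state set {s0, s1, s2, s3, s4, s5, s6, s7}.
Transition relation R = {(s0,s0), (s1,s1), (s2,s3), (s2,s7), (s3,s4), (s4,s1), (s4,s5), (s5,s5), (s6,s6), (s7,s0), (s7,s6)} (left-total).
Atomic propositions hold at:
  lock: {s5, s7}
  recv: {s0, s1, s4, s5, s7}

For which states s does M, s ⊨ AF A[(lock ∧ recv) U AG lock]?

{s5}

Sat(lock ∧ recv) = {s5, s7}
AG lock: greatest fixpoint, start Z0 = {s5, s7}, keep only states in Sat with every successor in Z. Z1 = {s5}; fixed.
Sat(AG lock) = {s5}
A[(lock ∧ recv) U AG lock]: least fixpoint, start Z0 = Sat(AG lock) = {s5}, add states in Sat(lock ∧ recv) with every successor in Z. Already a fixed point.
Sat(A[(lock ∧ recv) U AG lock]) = {s5}
AF A[(lock ∧ recv) U AG lock]: least fixpoint, start Z0 = {s5}, add states with every successor in Z. Already a fixed point.
Sat(AF A[(lock ∧ recv) U AG lock]) = {s5}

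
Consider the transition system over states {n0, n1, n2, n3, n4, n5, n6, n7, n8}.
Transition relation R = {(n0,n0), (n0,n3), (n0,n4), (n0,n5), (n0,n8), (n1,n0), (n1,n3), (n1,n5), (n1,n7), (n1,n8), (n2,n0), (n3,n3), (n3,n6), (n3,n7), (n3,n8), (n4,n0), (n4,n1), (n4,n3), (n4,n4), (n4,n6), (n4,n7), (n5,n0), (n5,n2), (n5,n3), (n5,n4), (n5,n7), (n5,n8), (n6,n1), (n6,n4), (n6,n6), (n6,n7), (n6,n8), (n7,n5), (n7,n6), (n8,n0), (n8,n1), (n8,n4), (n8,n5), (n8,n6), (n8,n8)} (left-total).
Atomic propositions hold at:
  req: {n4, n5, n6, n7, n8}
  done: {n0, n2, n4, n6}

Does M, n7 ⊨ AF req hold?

Yes

AF req: least fixpoint, start Z0 = {n4, n5, n6, n7, n8}, add states with every successor in Z. Already a fixed point.
Sat(AF req) = {n4, n5, n6, n7, n8}
n7 ∈ Sat(AF req) = {n4, n5, n6, n7, n8}, so the formula holds at n7.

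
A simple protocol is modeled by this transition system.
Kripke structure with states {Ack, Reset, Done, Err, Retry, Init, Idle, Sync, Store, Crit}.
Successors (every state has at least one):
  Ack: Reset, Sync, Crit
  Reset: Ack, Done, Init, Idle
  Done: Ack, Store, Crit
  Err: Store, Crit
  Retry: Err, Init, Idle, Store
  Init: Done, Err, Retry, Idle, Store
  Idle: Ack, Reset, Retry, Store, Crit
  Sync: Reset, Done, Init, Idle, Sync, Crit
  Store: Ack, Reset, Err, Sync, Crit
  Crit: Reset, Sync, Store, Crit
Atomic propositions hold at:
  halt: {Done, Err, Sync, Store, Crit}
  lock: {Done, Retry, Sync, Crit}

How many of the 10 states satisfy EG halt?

5

EG halt: greatest fixpoint, start Z0 = {Done, Err, Sync, Store, Crit}, keep only states in Sat with some successor in Z. Already a fixed point.
Sat(EG halt) = {Done, Err, Sync, Store, Crit}
|Sat(EG halt)| = |{Done, Err, Sync, Store, Crit}| = 5.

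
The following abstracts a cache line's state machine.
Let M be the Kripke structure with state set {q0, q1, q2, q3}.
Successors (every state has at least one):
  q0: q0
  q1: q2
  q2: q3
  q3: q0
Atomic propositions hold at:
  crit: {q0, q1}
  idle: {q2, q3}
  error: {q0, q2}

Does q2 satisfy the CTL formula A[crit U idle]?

Yes

A[crit U idle]: least fixpoint, start Z0 = Sat(idle) = {q2, q3}, add states in Sat(crit) with every successor in Z. Z1 = {q1, q2, q3}; fixed.
Sat(A[crit U idle]) = {q1, q2, q3}
q2 ∈ Sat(A[crit U idle]) = {q1, q2, q3}, so the formula holds at q2.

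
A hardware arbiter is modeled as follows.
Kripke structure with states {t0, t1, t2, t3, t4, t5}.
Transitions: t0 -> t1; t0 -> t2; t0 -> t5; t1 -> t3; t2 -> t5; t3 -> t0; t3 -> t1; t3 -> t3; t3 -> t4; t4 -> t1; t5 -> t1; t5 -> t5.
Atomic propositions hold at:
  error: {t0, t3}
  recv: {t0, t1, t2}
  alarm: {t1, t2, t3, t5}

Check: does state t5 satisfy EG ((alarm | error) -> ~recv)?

Yes

Sat(alarm | error) = {t0, t1, t2, t3, t5}
Sat(~recv) = {t3, t4, t5}
Sat((alarm | error) -> ~recv) = {t3, t4, t5}
EG ((alarm | error) -> ~recv): greatest fixpoint, start Z0 = {t3, t4, t5}, keep only states in Sat with some successor in Z. Z1 = {t3, t5}; fixed.
Sat(EG ((alarm | error) -> ~recv)) = {t3, t5}
t5 ∈ Sat(EG ((alarm | error) -> ~recv)) = {t3, t5}, so the formula holds at t5.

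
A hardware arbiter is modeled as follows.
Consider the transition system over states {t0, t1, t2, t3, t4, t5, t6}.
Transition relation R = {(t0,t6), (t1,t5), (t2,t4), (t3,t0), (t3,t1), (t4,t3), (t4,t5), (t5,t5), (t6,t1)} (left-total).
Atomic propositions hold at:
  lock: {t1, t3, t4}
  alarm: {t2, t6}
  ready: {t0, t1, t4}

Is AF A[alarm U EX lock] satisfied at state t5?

No

Sat(EX lock) = {s : some successor in {t1, t3, t4}} = {t2, t3, t4, t6}
A[alarm U EX lock]: least fixpoint, start Z0 = Sat(EX lock) = {t2, t3, t4, t6}, add states in Sat(alarm) with every successor in Z. Already a fixed point.
Sat(A[alarm U EX lock]) = {t2, t3, t4, t6}
AF A[alarm U EX lock]: least fixpoint, start Z0 = {t2, t3, t4, t6}, add states with every successor in Z. Z1 = {t0, t2, t3, t4, t6}; fixed.
Sat(AF A[alarm U EX lock]) = {t0, t2, t3, t4, t6}
t5 ∉ Sat(AF A[alarm U EX lock]) = {t0, t2, t3, t4, t6}, so the formula does not hold at t5.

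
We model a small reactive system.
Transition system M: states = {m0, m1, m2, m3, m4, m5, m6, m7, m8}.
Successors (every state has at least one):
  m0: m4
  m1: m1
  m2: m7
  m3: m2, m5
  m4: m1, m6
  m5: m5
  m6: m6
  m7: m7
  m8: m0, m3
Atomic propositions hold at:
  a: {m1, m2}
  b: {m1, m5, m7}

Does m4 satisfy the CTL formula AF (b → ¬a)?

Sat(¬a) = {m0, m3, m4, m5, m6, m7, m8}
Sat(b → ¬a) = {m0, m2, m3, m4, m5, m6, m7, m8}
AF (b → ¬a): least fixpoint, start Z0 = {m0, m2, m3, m4, m5, m6, m7, m8}, add states with every successor in Z. Already a fixed point.
Sat(AF (b → ¬a)) = {m0, m2, m3, m4, m5, m6, m7, m8}
m4 ∈ Sat(AF (b → ¬a)) = {m0, m2, m3, m4, m5, m6, m7, m8}, so the formula holds at m4.

Yes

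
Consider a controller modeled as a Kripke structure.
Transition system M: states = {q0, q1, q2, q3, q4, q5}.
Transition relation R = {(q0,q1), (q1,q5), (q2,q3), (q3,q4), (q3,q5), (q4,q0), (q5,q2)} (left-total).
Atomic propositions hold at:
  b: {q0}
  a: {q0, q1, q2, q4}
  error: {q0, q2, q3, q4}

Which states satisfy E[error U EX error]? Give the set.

{q2, q3, q4, q5}

Sat(EX error) = {s : some successor in {q0, q2, q3, q4}} = {q2, q3, q4, q5}
E[error U EX error]: least fixpoint, start Z0 = Sat(EX error) = {q2, q3, q4, q5}, add states in Sat(error) with some successor in Z. Already a fixed point.
Sat(E[error U EX error]) = {q2, q3, q4, q5}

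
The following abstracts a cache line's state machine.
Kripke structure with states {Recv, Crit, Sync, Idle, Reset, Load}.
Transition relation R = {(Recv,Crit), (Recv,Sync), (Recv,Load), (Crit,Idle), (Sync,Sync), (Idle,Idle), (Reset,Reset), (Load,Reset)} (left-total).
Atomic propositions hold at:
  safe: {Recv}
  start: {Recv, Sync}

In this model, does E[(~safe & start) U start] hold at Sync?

Sat(~safe) = {Crit, Sync, Idle, Reset, Load}
Sat(~safe & start) = {Sync}
E[(~safe & start) U start]: least fixpoint, start Z0 = Sat(start) = {Recv, Sync}, add states in Sat(~safe & start) with some successor in Z. Already a fixed point.
Sat(E[(~safe & start) U start]) = {Recv, Sync}
Sync ∈ Sat(E[(~safe & start) U start]) = {Recv, Sync}, so the formula holds at Sync.

Yes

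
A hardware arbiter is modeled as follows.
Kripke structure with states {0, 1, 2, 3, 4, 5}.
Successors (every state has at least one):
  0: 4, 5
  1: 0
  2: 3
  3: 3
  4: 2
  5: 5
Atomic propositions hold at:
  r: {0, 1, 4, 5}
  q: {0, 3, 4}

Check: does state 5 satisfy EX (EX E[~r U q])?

No

Sat(~r) = {2, 3}
E[~r U q]: least fixpoint, start Z0 = Sat(q) = {0, 3, 4}, add states in Sat(~r) with some successor in Z. Z1 = {0, 2, 3, 4}; fixed.
Sat(E[~r U q]) = {0, 2, 3, 4}
Sat(EX E[~r U q]) = {s : some successor in {0, 2, 3, 4}} = {0, 1, 2, 3, 4}
Sat(EX (EX E[~r U q])) = {s : some successor in {0, 1, 2, 3, 4}} = {0, 1, 2, 3, 4}
5 ∉ Sat(EX (EX E[~r U q])) = {0, 1, 2, 3, 4}, so the formula does not hold at 5.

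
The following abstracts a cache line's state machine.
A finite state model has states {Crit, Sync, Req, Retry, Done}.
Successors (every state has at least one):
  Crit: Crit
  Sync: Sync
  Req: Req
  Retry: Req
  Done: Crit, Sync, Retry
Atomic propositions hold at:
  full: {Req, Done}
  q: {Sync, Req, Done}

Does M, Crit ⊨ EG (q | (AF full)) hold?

AF full: least fixpoint, start Z0 = {Req, Done}, add states with every successor in Z. Z1 = {Req, Retry, Done}; fixed.
Sat(AF full) = {Req, Retry, Done}
Sat(q | (AF full)) = {Sync, Req, Retry, Done}
EG (q | (AF full)): greatest fixpoint, start Z0 = {Sync, Req, Retry, Done}, keep only states in Sat with some successor in Z. Already a fixed point.
Sat(EG (q | (AF full))) = {Sync, Req, Retry, Done}
Crit ∉ Sat(EG (q | (AF full))) = {Sync, Req, Retry, Done}, so the formula does not hold at Crit.

No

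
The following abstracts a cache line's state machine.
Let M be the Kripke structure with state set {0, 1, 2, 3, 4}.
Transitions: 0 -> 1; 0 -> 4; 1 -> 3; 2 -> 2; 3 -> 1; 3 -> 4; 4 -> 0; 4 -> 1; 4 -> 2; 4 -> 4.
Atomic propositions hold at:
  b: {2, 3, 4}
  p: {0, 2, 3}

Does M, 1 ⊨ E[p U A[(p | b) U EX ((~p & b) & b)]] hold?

Sat(p | b) = {0, 2, 3, 4}
Sat(~p) = {1, 4}
Sat(~p & b) = {4}
Sat((~p & b) & b) = {4}
Sat(EX ((~p & b) & b)) = {s : some successor in {4}} = {0, 3, 4}
A[(p | b) U EX ((~p & b) & b)]: least fixpoint, start Z0 = Sat(EX ((~p & b) & b)) = {0, 3, 4}, add states in Sat(p | b) with every successor in Z. Already a fixed point.
Sat(A[(p | b) U EX ((~p & b) & b)]) = {0, 3, 4}
E[p U A[(p | b) U EX ((~p & b) & b)]]: least fixpoint, start Z0 = Sat(A[(p | b) U EX ((~p & b) & b)]) = {0, 3, 4}, add states in Sat(p) with some successor in Z. Already a fixed point.
Sat(E[p U A[(p | b) U EX ((~p & b) & b)]]) = {0, 3, 4}
1 ∉ Sat(E[p U A[(p | b) U EX ((~p & b) & b)]]) = {0, 3, 4}, so the formula does not hold at 1.

No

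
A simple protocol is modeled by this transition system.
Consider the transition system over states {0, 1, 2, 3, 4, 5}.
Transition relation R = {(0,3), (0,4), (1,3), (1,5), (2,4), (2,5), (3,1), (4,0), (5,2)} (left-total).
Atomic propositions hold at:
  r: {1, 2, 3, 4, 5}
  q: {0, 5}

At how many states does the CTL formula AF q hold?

4

AF q: least fixpoint, start Z0 = {0, 5}, add states with every successor in Z. Z1 = {0, 4, 5}; Z2 = {0, 2, 4, 5}; fixed.
Sat(AF q) = {0, 2, 4, 5}
|Sat(AF q)| = |{0, 2, 4, 5}| = 4.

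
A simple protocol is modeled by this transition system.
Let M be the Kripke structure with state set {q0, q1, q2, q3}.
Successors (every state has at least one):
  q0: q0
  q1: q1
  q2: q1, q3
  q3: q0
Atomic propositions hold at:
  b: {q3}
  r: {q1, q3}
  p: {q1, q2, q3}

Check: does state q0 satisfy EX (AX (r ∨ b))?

Sat(r ∨ b) = {q1, q3}
Sat(AX (r ∨ b)) = {s : every successor in {q1, q3}} = {q1, q2}
Sat(EX (AX (r ∨ b))) = {s : some successor in {q1, q2}} = {q1, q2}
q0 ∉ Sat(EX (AX (r ∨ b))) = {q1, q2}, so the formula does not hold at q0.

No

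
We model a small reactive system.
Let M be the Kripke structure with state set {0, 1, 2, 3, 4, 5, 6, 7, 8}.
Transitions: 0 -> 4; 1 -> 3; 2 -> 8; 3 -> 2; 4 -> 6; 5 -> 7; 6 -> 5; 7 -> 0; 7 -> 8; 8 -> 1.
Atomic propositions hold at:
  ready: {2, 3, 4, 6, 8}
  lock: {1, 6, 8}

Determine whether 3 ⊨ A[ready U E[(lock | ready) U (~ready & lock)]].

Sat(lock | ready) = {1, 2, 3, 4, 6, 8}
Sat(~ready) = {0, 1, 5, 7}
Sat(~ready & lock) = {1}
E[(lock | ready) U (~ready & lock)]: least fixpoint, start Z0 = Sat((~ready & lock)) = {1}, add states in Sat(lock | ready) with some successor in Z. Z1 = {1, 8}; Z2 = {1, 2, 8}; Z3 = {1, 2, 3, 8}; fixed.
Sat(E[(lock | ready) U (~ready & lock)]) = {1, 2, 3, 8}
A[ready U E[(lock | ready) U (~ready & lock)]]: least fixpoint, start Z0 = Sat(E[(lock | ready) U (~ready & lock)]) = {1, 2, 3, 8}, add states in Sat(ready) with every successor in Z. Already a fixed point.
Sat(A[ready U E[(lock | ready) U (~ready & lock)]]) = {1, 2, 3, 8}
3 ∈ Sat(A[ready U E[(lock | ready) U (~ready & lock)]]) = {1, 2, 3, 8}, so the formula holds at 3.

Yes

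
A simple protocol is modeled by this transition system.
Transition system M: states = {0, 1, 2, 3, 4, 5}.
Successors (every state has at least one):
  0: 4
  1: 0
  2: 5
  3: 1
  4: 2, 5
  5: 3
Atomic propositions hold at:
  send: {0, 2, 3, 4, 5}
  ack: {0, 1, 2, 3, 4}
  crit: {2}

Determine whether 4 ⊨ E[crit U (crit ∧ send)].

No

Sat(crit ∧ send) = {2}
E[crit U (crit ∧ send)]: least fixpoint, start Z0 = Sat((crit ∧ send)) = {2}, add states in Sat(crit) with some successor in Z. Already a fixed point.
Sat(E[crit U (crit ∧ send)]) = {2}
4 ∉ Sat(E[crit U (crit ∧ send)]) = {2}, so the formula does not hold at 4.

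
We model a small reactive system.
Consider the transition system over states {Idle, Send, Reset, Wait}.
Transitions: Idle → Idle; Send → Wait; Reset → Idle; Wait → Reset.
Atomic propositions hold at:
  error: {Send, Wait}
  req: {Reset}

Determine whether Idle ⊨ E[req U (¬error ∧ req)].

Sat(¬error) = {Idle, Reset}
Sat(¬error ∧ req) = {Reset}
E[req U (¬error ∧ req)]: least fixpoint, start Z0 = Sat((¬error ∧ req)) = {Reset}, add states in Sat(req) with some successor in Z. Already a fixed point.
Sat(E[req U (¬error ∧ req)]) = {Reset}
Idle ∉ Sat(E[req U (¬error ∧ req)]) = {Reset}, so the formula does not hold at Idle.

No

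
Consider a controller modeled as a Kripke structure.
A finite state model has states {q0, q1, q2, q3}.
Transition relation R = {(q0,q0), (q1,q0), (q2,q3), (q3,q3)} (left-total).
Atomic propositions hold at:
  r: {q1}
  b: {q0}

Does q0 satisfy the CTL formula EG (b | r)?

Yes

Sat(b | r) = {q0, q1}
EG (b | r): greatest fixpoint, start Z0 = {q0, q1}, keep only states in Sat with some successor in Z. Already a fixed point.
Sat(EG (b | r)) = {q0, q1}
q0 ∈ Sat(EG (b | r)) = {q0, q1}, so the formula holds at q0.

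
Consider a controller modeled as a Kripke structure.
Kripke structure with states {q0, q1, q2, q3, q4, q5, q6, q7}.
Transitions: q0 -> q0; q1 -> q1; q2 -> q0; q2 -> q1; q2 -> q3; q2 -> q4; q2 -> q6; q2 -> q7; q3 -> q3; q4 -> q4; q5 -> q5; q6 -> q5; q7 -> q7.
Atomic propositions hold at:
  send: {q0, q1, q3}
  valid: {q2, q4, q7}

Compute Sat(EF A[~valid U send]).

Sat(~valid) = {q0, q1, q3, q5, q6}
A[~valid U send]: least fixpoint, start Z0 = Sat(send) = {q0, q1, q3}, add states in Sat(~valid) with every successor in Z. Already a fixed point.
Sat(A[~valid U send]) = {q0, q1, q3}
EF A[~valid U send]: least fixpoint, start Z0 = {q0, q1, q3}, add states with some successor in Z. Z1 = {q0, q1, q2, q3}; fixed.
Sat(EF A[~valid U send]) = {q0, q1, q2, q3}

{q0, q1, q2, q3}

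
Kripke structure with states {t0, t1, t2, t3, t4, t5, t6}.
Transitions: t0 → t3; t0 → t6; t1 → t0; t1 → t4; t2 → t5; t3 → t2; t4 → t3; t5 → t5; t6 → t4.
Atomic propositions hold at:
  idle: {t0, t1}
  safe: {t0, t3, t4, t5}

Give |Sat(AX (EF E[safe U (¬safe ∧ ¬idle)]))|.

Sat(¬safe) = {t1, t2, t6}
Sat(¬idle) = {t2, t3, t4, t5, t6}
Sat(¬safe ∧ ¬idle) = {t2, t6}
E[safe U (¬safe ∧ ¬idle)]: least fixpoint, start Z0 = Sat((¬safe ∧ ¬idle)) = {t2, t6}, add states in Sat(safe) with some successor in Z. Z1 = {t0, t2, t3, t6}; Z2 = {t0, t2, t3, t4, t6}; fixed.
Sat(E[safe U (¬safe ∧ ¬idle)]) = {t0, t2, t3, t4, t6}
EF E[safe U (¬safe ∧ ¬idle)]: least fixpoint, start Z0 = {t0, t2, t3, t4, t6}, add states with some successor in Z. Z1 = {t0, t1, t2, t3, t4, t6}; fixed.
Sat(EF E[safe U (¬safe ∧ ¬idle)]) = {t0, t1, t2, t3, t4, t6}
Sat(AX (EF E[safe U (¬safe ∧ ¬idle)])) = {s : every successor in {t0, t1, t2, t3, t4, t6}} = {t0, t1, t3, t4, t6}
|Sat(AX (EF E[safe U (¬safe ∧ ¬idle)]))| = |{t0, t1, t3, t4, t6}| = 5.

5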